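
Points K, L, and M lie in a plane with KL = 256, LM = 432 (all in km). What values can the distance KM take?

176 ≤ KM ≤ 688 km

By the triangle inequality, |256 − 432| ≤ KM ≤ 256 + 432.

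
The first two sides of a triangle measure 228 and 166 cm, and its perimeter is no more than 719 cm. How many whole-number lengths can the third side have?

Triangle inequality: 62 < x < 394. Perimeter ≤ 719 gives x ≤ 719 − 228 − 166 = 325.
So 62 < x ≤ 325; integers 63 through 325: 263 values.

263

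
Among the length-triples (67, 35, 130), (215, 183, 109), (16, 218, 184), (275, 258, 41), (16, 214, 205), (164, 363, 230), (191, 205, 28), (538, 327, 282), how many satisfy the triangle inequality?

6

(35,67,130): 35+67 ≤ 130 → not valid
(109,183,215): 109+183 > 215 → valid
(16,184,218): 16+184 ≤ 218 → not valid
(41,258,275): 41+258 > 275 → valid
(16,205,214): 16+205 > 214 → valid
(164,230,363): 164+230 > 363 → valid
(28,191,205): 28+191 > 205 → valid
(282,327,538): 282+327 > 538 → valid
6 of the 8 triples form a triangle.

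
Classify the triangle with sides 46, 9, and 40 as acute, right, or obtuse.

Compare the square of the longest side to the sum of squares of the other two: 9² + 40² = 1681 < 2116 = 46².

obtuse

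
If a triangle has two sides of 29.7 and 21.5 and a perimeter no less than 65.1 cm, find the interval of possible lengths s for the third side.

Triangle inequality alone gives 8.2 < s < 51.2.
The perimeter condition gives s ≥ 65.1 − 29.7 − 21.5 = 13.9.
Intersecting the two: 13.9 ≤ s < 51.2.

13.9 ≤ s < 51.2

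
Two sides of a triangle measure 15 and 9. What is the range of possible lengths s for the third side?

6 < s < 24

By the triangle inequality, s must be less than 15 + 9 = 24 and greater than |15 − 9| = 6.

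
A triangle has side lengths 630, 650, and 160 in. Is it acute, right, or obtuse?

right

Compare the square of the longest side to the sum of squares of the other two: 160² + 630² = 422500 = 650².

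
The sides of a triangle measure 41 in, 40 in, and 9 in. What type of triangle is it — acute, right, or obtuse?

right

Compare the square of the longest side to the sum of squares of the other two: 9² + 40² = 1681 = 41².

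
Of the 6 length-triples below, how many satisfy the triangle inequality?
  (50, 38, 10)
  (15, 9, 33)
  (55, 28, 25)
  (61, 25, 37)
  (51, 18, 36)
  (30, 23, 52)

(10,38,50): 10+38 ≤ 50 → not valid
(9,15,33): 9+15 ≤ 33 → not valid
(25,28,55): 25+28 ≤ 55 → not valid
(25,37,61): 25+37 > 61 → valid
(18,36,51): 18+36 > 51 → valid
(23,30,52): 23+30 > 52 → valid
3 of the 6 triples form a triangle.

3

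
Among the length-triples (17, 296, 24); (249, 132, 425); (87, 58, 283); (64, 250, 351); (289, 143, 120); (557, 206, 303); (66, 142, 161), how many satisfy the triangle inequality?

(17,24,296): 17+24 ≤ 296 → not valid
(132,249,425): 132+249 ≤ 425 → not valid
(58,87,283): 58+87 ≤ 283 → not valid
(64,250,351): 64+250 ≤ 351 → not valid
(120,143,289): 120+143 ≤ 289 → not valid
(206,303,557): 206+303 ≤ 557 → not valid
(66,142,161): 66+142 > 161 → valid
1 of the 7 triples forms a triangle.

1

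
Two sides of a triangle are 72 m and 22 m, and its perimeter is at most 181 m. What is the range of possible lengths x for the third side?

50 < x ≤ 87

Triangle inequality alone gives 50 < x < 94.
The perimeter condition gives x ≤ 181 − 72 − 22 = 87.
Intersecting the two: 50 < x ≤ 87.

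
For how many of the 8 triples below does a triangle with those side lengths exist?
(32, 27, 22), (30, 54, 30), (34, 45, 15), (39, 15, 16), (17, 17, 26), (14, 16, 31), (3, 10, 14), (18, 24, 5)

(22,27,32): 22+27 > 32 → valid
(30,30,54): 30+30 > 54 → valid
(15,34,45): 15+34 > 45 → valid
(15,16,39): 15+16 ≤ 39 → not valid
(17,17,26): 17+17 > 26 → valid
(14,16,31): 14+16 ≤ 31 → not valid
(3,10,14): 3+10 ≤ 14 → not valid
(5,18,24): 5+18 ≤ 24 → not valid
4 of the 8 triples form a triangle.

4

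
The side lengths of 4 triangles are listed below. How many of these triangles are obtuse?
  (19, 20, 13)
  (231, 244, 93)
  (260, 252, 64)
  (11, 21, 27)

(19,20,13): 13²+19² = 530 > 400 = 20² → acute
(231,244,93): 93²+231² = 62010 > 59536 = 244² → acute
(260,252,64): 64²+252² = 67600 = 260² → right
(11,21,27): 11²+21² = 562 < 729 = 27² → obtuse
1 of the 4 is obtuse.

1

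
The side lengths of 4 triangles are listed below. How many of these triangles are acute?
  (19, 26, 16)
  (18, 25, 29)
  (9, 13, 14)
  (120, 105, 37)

2

(19,26,16): 16²+19² = 617 < 676 = 26² → obtuse
(18,25,29): 18²+25² = 949 > 841 = 29² → acute
(9,13,14): 9²+13² = 250 > 196 = 14² → acute
(120,105,37): 37²+105² = 12394 < 14400 = 120² → obtuse
2 of the 4 are acute.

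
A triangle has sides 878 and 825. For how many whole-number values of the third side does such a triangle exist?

The third side lies in the open interval (53, 1703).
Integers from 54 to 1702 inclusive: 1702 − 54 + 1 = 1649.

1649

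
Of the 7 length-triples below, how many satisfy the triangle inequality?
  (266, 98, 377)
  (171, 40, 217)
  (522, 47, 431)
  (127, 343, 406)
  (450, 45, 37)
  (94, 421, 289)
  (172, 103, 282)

1

(98,266,377): 98+266 ≤ 377 → not valid
(40,171,217): 40+171 ≤ 217 → not valid
(47,431,522): 47+431 ≤ 522 → not valid
(127,343,406): 127+343 > 406 → valid
(37,45,450): 37+45 ≤ 450 → not valid
(94,289,421): 94+289 ≤ 421 → not valid
(103,172,282): 103+172 ≤ 282 → not valid
1 of the 7 triples forms a triangle.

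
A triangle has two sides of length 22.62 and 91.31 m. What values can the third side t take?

68.69 < t < 113.93

By the triangle inequality, t must be less than 22.62 + 91.31 = 113.93 and greater than |22.62 − 91.31| = 68.69.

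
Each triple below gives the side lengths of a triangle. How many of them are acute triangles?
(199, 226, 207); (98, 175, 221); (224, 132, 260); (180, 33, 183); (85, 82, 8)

1

(199,226,207): 199²+207² = 82450 > 51076 = 226² → acute
(98,175,221): 98²+175² = 40229 < 48841 = 221² → obtuse
(224,132,260): 132²+224² = 67600 = 260² → right
(180,33,183): 33²+180² = 33489 = 183² → right
(85,82,8): 8²+82² = 6788 < 7225 = 85² → obtuse
1 of the 5 is acute.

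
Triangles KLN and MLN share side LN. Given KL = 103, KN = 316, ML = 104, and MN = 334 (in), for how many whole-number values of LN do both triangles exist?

From triangle KLN: 213 < LN < 419.
From triangle MLN: 230 < LN < 438.
Intersection: 230 < LN < 419, so integers 231 through 418: 188 values.

188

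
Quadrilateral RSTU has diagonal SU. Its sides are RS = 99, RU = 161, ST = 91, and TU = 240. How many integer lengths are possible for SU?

110

From triangle RSU: 62 < SU < 260.
From triangle TSU: 149 < SU < 331.
Intersection: 149 < SU < 260, so integers 150 through 259: 110 values.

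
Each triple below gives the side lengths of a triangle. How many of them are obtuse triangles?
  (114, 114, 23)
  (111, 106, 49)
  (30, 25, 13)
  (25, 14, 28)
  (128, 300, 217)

(114,114,23): 23²+114² = 13525 > 12996 = 114² → acute
(111,106,49): 49²+106² = 13637 > 12321 = 111² → acute
(30,25,13): 13²+25² = 794 < 900 = 30² → obtuse
(25,14,28): 14²+25² = 821 > 784 = 28² → acute
(128,300,217): 128²+217² = 63473 < 90000 = 300² → obtuse
2 of the 5 are obtuse.

2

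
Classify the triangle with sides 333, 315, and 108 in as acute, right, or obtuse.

Compare the square of the longest side to the sum of squares of the other two: 108² + 315² = 110889 = 333².

right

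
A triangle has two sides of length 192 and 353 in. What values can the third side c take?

By the triangle inequality, c must be less than 192 + 353 = 545 and greater than |192 − 353| = 161.

161 < c < 545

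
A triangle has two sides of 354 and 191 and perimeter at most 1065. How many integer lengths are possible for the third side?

Triangle inequality: 163 < x < 545. Perimeter ≤ 1065 gives x ≤ 1065 − 354 − 191 = 520.
So 163 < x ≤ 520; integers 164 through 520: 357 values.

357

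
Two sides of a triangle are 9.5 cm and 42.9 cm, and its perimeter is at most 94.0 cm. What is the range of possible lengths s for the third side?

Triangle inequality alone gives 33.4 < s < 52.4.
The perimeter condition gives s ≤ 94.0 − 9.5 − 42.9 = 41.6.
Intersecting the two: 33.4 < s ≤ 41.6.

33.4 < s ≤ 41.6 cm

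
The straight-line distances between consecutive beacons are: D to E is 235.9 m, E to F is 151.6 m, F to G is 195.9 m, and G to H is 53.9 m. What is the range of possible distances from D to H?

0 ≤ DH ≤ 637.3 m

The maximum is all hops collinear in one direction: 235.9 + 151.6 + 195.9 + 53.9 = 637.3.
The longest hop is 235.9; the others sum to 401.4. Since 235.9 ≤ 401.4, the path can fold back on itself completely, so the minimum distance is 0.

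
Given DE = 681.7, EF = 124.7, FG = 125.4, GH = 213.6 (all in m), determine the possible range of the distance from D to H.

The maximum is all hops collinear in one direction: 681.7 + 124.7 + 125.4 + 213.6 = 1145.4.
The longest hop is 681.7; the others sum to 463.7. Folding the others back against it leaves at least 681.7 − 463.7 = 218.0.

218.0 ≤ DH ≤ 1145.4 m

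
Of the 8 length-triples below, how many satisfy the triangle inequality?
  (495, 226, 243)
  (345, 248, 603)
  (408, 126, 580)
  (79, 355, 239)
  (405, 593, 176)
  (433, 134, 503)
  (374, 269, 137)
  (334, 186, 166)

3

(226,243,495): 226+243 ≤ 495 → not valid
(248,345,603): 248+345 ≤ 603 → not valid
(126,408,580): 126+408 ≤ 580 → not valid
(79,239,355): 79+239 ≤ 355 → not valid
(176,405,593): 176+405 ≤ 593 → not valid
(134,433,503): 134+433 > 503 → valid
(137,269,374): 137+269 > 374 → valid
(166,186,334): 166+186 > 334 → valid
3 of the 8 triples form a triangle.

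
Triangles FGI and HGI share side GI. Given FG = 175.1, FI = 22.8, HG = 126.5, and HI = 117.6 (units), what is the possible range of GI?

From triangle FGI: |175.1 − 22.8| < GI < 175.1 + 22.8, i.e. 152.3 < GI < 197.9.
From triangle HGI: 8.9 < GI < 244.1.
Both must hold, so GI lies in the intersection.

152.3 < GI < 197.9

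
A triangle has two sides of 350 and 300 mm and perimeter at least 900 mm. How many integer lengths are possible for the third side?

Triangle inequality: 50 < x < 650. Perimeter ≥ 900 gives x ≥ 900 − 350 − 300 = 250.
So 250 ≤ x < 650; integers 250 through 649: 400 values.

400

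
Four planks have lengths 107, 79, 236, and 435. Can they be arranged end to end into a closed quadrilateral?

No

For a quadrilateral, each side must be shorter than the sum of the others.
Here the longest side is 435, but the remaining 3 sides sum to only 422.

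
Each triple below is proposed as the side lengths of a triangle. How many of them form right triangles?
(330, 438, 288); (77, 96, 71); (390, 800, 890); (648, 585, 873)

3

(330,438,288): 288²+330² = 191844 = 438² → right
(77,96,71): 71²+77² = 10970 > 9216 = 96² → acute
(390,800,890): 390²+800² = 792100 = 890² → right
(648,585,873): 585²+648² = 762129 = 873² → right
3 of the 4 are right.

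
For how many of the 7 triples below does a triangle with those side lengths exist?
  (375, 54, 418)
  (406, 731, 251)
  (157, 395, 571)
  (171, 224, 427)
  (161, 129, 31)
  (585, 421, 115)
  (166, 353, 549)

(54,375,418): 54+375 > 418 → valid
(251,406,731): 251+406 ≤ 731 → not valid
(157,395,571): 157+395 ≤ 571 → not valid
(171,224,427): 171+224 ≤ 427 → not valid
(31,129,161): 31+129 ≤ 161 → not valid
(115,421,585): 115+421 ≤ 585 → not valid
(166,353,549): 166+353 ≤ 549 → not valid
1 of the 7 triples forms a triangle.

1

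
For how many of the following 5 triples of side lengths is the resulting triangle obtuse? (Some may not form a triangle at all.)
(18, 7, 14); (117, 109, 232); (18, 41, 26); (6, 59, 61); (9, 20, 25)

4

(18,7,14): 7²+14² = 245 < 324 = 18² → obtuse
(117,109,232): 109+117 ≤ 232, not a triangle
(18,41,26): 18²+26² = 1000 < 1681 = 41² → obtuse
(6,59,61): 6²+59² = 3517 < 3721 = 61² → obtuse
(9,20,25): 9²+20² = 481 < 625 = 25² → obtuse
4 of the 5 are obtuse.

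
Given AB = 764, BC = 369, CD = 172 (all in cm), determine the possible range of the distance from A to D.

223 ≤ AD ≤ 1305 cm

The maximum is all hops collinear in one direction: 764 + 369 + 172 = 1305.
The longest hop is 764; the others sum to 541. Folding the others back against it leaves at least 764 − 541 = 223.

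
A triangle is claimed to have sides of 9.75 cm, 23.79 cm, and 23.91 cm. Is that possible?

Yes

The longest side is 23.91, and the other two sum to 33.54.
Since 33.54 > 23.91, the triangle inequality holds.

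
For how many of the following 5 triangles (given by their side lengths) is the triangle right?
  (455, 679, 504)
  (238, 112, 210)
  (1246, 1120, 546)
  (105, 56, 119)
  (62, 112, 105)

4

(455,679,504): 455²+504² = 461041 = 679² → right
(238,112,210): 112²+210² = 56644 = 238² → right
(1246,1120,546): 546²+1120² = 1552516 = 1246² → right
(105,56,119): 56²+105² = 14161 = 119² → right
(62,112,105): 62²+105² = 14869 > 12544 = 112² → acute
4 of the 5 are right.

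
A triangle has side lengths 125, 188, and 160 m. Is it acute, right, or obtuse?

Compare the square of the longest side to the sum of squares of the other two: 125² + 160² = 41225 > 35344 = 188².

acute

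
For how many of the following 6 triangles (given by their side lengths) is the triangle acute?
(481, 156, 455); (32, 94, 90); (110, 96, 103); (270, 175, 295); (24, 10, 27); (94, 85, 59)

(481,156,455): 156²+455² = 231361 = 481² → right
(32,94,90): 32²+90² = 9124 > 8836 = 94² → acute
(110,96,103): 96²+103² = 19825 > 12100 = 110² → acute
(270,175,295): 175²+270² = 103525 > 87025 = 295² → acute
(24,10,27): 10²+24² = 676 < 729 = 27² → obtuse
(94,85,59): 59²+85² = 10706 > 8836 = 94² → acute
4 of the 6 are acute.

4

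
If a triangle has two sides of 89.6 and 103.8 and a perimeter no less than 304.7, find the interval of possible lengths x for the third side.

Triangle inequality alone gives 14.2 < x < 193.4.
The perimeter condition gives x ≥ 304.7 − 89.6 − 103.8 = 111.3.
Intersecting the two: 111.3 ≤ x < 193.4.

111.3 ≤ x < 193.4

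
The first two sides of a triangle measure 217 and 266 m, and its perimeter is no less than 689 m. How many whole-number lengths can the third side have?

Triangle inequality: 49 < x < 483. Perimeter ≥ 689 gives x ≥ 689 − 217 − 266 = 206.
So 206 ≤ x < 483; integers 206 through 482: 277 values.

277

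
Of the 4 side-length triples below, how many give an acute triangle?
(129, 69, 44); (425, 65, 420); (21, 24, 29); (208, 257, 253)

(129,69,44): 44+69 ≤ 129, not a triangle
(425,65,420): 65²+420² = 180625 = 425² → right
(21,24,29): 21²+24² = 1017 > 841 = 29² → acute
(208,257,253): 208²+253² = 107273 > 66049 = 257² → acute
2 of the 4 are acute.

2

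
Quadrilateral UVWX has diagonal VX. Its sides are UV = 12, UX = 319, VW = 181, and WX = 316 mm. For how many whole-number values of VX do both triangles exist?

23

From triangle UVX: 307 < VX < 331.
From triangle WVX: 135 < VX < 497.
Intersection: 307 < VX < 331, so integers 308 through 330: 23 values.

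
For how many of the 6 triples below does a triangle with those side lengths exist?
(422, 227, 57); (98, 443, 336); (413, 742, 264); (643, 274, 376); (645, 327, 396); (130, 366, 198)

(57,227,422): 57+227 ≤ 422 → not valid
(98,336,443): 98+336 ≤ 443 → not valid
(264,413,742): 264+413 ≤ 742 → not valid
(274,376,643): 274+376 > 643 → valid
(327,396,645): 327+396 > 645 → valid
(130,198,366): 130+198 ≤ 366 → not valid
2 of the 6 triples form a triangle.

2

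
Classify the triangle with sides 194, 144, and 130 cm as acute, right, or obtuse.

Compare the square of the longest side to the sum of squares of the other two: 130² + 144² = 37636 = 194².

right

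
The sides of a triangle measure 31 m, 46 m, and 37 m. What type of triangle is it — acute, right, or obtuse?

acute

Compare the square of the longest side to the sum of squares of the other two: 31² + 37² = 2330 > 2116 = 46².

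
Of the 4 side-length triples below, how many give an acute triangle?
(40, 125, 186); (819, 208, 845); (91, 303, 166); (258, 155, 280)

(40,125,186): 40+125 ≤ 186, not a triangle
(819,208,845): 208²+819² = 714025 = 845² → right
(91,303,166): 91+166 ≤ 303, not a triangle
(258,155,280): 155²+258² = 90589 > 78400 = 280² → acute
1 of the 4 is acute.

1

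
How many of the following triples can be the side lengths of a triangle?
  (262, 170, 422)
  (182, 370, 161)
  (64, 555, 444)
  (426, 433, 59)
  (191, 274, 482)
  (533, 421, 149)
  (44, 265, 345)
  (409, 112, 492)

(170,262,422): 170+262 > 422 → valid
(161,182,370): 161+182 ≤ 370 → not valid
(64,444,555): 64+444 ≤ 555 → not valid
(59,426,433): 59+426 > 433 → valid
(191,274,482): 191+274 ≤ 482 → not valid
(149,421,533): 149+421 > 533 → valid
(44,265,345): 44+265 ≤ 345 → not valid
(112,409,492): 112+409 > 492 → valid
4 of the 8 triples form a triangle.

4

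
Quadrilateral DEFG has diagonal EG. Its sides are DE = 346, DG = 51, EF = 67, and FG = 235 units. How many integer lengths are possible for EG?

6

From triangle DEG: 295 < EG < 397.
From triangle FEG: 168 < EG < 302.
Intersection: 295 < EG < 302, so integers 296 through 301: 6 values.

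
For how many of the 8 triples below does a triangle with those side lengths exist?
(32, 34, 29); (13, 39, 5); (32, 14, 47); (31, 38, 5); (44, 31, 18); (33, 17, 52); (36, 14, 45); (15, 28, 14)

(29,32,34): 29+32 > 34 → valid
(5,13,39): 5+13 ≤ 39 → not valid
(14,32,47): 14+32 ≤ 47 → not valid
(5,31,38): 5+31 ≤ 38 → not valid
(18,31,44): 18+31 > 44 → valid
(17,33,52): 17+33 ≤ 52 → not valid
(14,36,45): 14+36 > 45 → valid
(14,15,28): 14+15 > 28 → valid
4 of the 8 triples form a triangle.

4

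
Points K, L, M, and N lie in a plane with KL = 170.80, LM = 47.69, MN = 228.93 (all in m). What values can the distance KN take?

10.44 ≤ KN ≤ 447.42 m

The maximum is all hops collinear in one direction: 170.80 + 47.69 + 228.93 = 447.42.
The longest hop is 228.93; the others sum to 218.49. Folding the others back against it leaves at least 228.93 − 218.49 = 10.44.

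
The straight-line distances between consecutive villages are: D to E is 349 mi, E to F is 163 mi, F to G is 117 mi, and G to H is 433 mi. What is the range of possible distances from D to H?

The maximum is all hops collinear in one direction: 349 + 163 + 117 + 433 = 1062.
The longest hop is 433; the others sum to 629. Since 433 ≤ 629, the path can fold back on itself completely, so the minimum distance is 0.

0 ≤ DH ≤ 1062 mi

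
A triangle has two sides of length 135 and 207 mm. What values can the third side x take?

By the triangle inequality, x must be less than 135 + 207 = 342 and greater than |135 − 207| = 72.

72 < x < 342 (mm)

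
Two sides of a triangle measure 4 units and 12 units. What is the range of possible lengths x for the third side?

8 < x < 16

By the triangle inequality, x must be less than 4 + 12 = 16 and greater than |4 − 12| = 8.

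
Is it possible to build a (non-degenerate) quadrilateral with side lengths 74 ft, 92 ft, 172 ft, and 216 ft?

A quadrilateral exists iff every side is shorter than the sum of the others — equivalently, the longest side is less than the sum of the rest.
Longest side 216 < 338 (sum of the remaining 3), so yes.

Yes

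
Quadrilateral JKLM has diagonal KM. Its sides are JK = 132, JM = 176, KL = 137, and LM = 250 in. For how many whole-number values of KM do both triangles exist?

From triangle JKM: 44 < KM < 308.
From triangle LKM: 113 < KM < 387.
Intersection: 113 < KM < 308, so integers 114 through 307: 194 values.

194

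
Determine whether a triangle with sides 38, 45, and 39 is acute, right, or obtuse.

acute

Compare the square of the longest side to the sum of squares of the other two: 38² + 39² = 2965 > 2025 = 45².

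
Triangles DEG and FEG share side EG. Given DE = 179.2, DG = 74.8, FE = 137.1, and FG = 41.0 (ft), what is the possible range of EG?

From triangle DEG: |179.2 − 74.8| < EG < 179.2 + 74.8, i.e. 104.4 < EG < 254.0.
From triangle FEG: 96.1 < EG < 178.1.
Both must hold, so EG lies in the intersection.

104.4 < EG < 178.1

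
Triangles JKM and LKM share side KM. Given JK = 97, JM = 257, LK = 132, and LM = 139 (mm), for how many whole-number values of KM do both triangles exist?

From triangle JKM: 160 < KM < 354.
From triangle LKM: 7 < KM < 271.
Intersection: 160 < KM < 271, so integers 161 through 270: 110 values.

110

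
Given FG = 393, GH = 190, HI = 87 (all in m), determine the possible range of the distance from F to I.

The maximum is all hops collinear in one direction: 393 + 190 + 87 = 670.
The longest hop is 393; the others sum to 277. Folding the others back against it leaves at least 393 − 277 = 116.

116 ≤ FI ≤ 670 m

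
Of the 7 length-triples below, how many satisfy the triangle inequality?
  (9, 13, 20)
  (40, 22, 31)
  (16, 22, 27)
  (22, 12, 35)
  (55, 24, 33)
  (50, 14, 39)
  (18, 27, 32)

6

(9,13,20): 9+13 > 20 → valid
(22,31,40): 22+31 > 40 → valid
(16,22,27): 16+22 > 27 → valid
(12,22,35): 12+22 ≤ 35 → not valid
(24,33,55): 24+33 > 55 → valid
(14,39,50): 14+39 > 50 → valid
(18,27,32): 18+27 > 32 → valid
6 of the 7 triples form a triangle.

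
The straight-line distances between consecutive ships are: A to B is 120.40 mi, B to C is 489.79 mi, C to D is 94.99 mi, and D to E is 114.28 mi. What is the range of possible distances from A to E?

160.12 ≤ AE ≤ 819.46 mi

The maximum is all hops collinear in one direction: 120.40 + 489.79 + 94.99 + 114.28 = 819.46.
The longest hop is 489.79; the others sum to 329.67. Folding the others back against it leaves at least 489.79 − 329.67 = 160.12.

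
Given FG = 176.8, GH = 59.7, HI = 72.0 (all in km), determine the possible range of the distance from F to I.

The maximum is all hops collinear in one direction: 176.8 + 59.7 + 72.0 = 308.5.
The longest hop is 176.8; the others sum to 131.7. Folding the others back against it leaves at least 176.8 − 131.7 = 45.1.

45.1 ≤ FI ≤ 308.5 km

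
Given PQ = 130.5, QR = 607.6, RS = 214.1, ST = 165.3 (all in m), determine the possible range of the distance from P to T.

The maximum is all hops collinear in one direction: 130.5 + 607.6 + 214.1 + 165.3 = 1117.5.
The longest hop is 607.6; the others sum to 509.9. Folding the others back against it leaves at least 607.6 − 509.9 = 97.7.

97.7 ≤ PT ≤ 1117.5 m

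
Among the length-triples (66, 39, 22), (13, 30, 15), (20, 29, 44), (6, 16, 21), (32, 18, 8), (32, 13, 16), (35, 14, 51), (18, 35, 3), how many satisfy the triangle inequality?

2

(22,39,66): 22+39 ≤ 66 → not valid
(13,15,30): 13+15 ≤ 30 → not valid
(20,29,44): 20+29 > 44 → valid
(6,16,21): 6+16 > 21 → valid
(8,18,32): 8+18 ≤ 32 → not valid
(13,16,32): 13+16 ≤ 32 → not valid
(14,35,51): 14+35 ≤ 51 → not valid
(3,18,35): 3+18 ≤ 35 → not valid
2 of the 8 triples form a triangle.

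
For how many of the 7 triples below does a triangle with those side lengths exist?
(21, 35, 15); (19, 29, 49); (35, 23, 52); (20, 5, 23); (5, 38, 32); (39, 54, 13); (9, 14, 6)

(15,21,35): 15+21 > 35 → valid
(19,29,49): 19+29 ≤ 49 → not valid
(23,35,52): 23+35 > 52 → valid
(5,20,23): 5+20 > 23 → valid
(5,32,38): 5+32 ≤ 38 → not valid
(13,39,54): 13+39 ≤ 54 → not valid
(6,9,14): 6+9 > 14 → valid
4 of the 7 triples form a triangle.

4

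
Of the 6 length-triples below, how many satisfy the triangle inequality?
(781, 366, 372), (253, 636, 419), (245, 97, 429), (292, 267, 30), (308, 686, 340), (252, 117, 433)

2

(366,372,781): 366+372 ≤ 781 → not valid
(253,419,636): 253+419 > 636 → valid
(97,245,429): 97+245 ≤ 429 → not valid
(30,267,292): 30+267 > 292 → valid
(308,340,686): 308+340 ≤ 686 → not valid
(117,252,433): 117+252 ≤ 433 → not valid
2 of the 6 triples form a triangle.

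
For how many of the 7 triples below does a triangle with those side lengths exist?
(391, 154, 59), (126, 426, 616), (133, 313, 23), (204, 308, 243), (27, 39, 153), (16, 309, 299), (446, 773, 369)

(59,154,391): 59+154 ≤ 391 → not valid
(126,426,616): 126+426 ≤ 616 → not valid
(23,133,313): 23+133 ≤ 313 → not valid
(204,243,308): 204+243 > 308 → valid
(27,39,153): 27+39 ≤ 153 → not valid
(16,299,309): 16+299 > 309 → valid
(369,446,773): 369+446 > 773 → valid
3 of the 7 triples form a triangle.

3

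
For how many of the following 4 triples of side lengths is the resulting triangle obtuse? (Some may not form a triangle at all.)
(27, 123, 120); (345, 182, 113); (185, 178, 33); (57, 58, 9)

2

(27,123,120): 27²+120² = 15129 = 123² → right
(345,182,113): 113+182 ≤ 345, not a triangle
(185,178,33): 33²+178² = 32773 < 34225 = 185² → obtuse
(57,58,9): 9²+57² = 3330 < 3364 = 58² → obtuse
2 of the 4 are obtuse.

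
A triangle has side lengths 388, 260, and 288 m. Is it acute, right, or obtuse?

right

Compare the square of the longest side to the sum of squares of the other two: 260² + 288² = 150544 = 388².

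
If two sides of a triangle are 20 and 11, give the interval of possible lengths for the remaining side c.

By the triangle inequality, c must be less than 20 + 11 = 31 and greater than |20 − 11| = 9.

9 < c < 31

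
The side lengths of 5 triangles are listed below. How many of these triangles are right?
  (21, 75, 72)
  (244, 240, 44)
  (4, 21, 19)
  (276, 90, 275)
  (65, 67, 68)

2

(21,75,72): 21²+72² = 5625 = 75² → right
(244,240,44): 44²+240² = 59536 = 244² → right
(4,21,19): 4²+19² = 377 < 441 = 21² → obtuse
(276,90,275): 90²+275² = 83725 > 76176 = 276² → acute
(65,67,68): 65²+67² = 8714 > 4624 = 68² → acute
2 of the 5 are right.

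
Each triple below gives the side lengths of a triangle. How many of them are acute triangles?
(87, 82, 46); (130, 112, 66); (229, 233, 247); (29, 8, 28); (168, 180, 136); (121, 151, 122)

(87,82,46): 46²+82² = 8840 > 7569 = 87² → acute
(130,112,66): 66²+112² = 16900 = 130² → right
(229,233,247): 229²+233² = 106730 > 61009 = 247² → acute
(29,8,28): 8²+28² = 848 > 841 = 29² → acute
(168,180,136): 136²+168² = 46720 > 32400 = 180² → acute
(121,151,122): 121²+122² = 29525 > 22801 = 151² → acute
5 of the 6 are acute.

5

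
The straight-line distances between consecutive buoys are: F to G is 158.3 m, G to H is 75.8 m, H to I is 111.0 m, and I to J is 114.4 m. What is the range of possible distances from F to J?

0 ≤ FJ ≤ 459.5 m

The maximum is all hops collinear in one direction: 158.3 + 75.8 + 111.0 + 114.4 = 459.5.
The longest hop is 158.3; the others sum to 301.2. Since 158.3 ≤ 301.2, the path can fold back on itself completely, so the minimum distance is 0.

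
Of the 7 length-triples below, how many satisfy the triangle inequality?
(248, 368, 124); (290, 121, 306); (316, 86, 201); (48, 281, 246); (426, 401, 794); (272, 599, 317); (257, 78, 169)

4

(124,248,368): 124+248 > 368 → valid
(121,290,306): 121+290 > 306 → valid
(86,201,316): 86+201 ≤ 316 → not valid
(48,246,281): 48+246 > 281 → valid
(401,426,794): 401+426 > 794 → valid
(272,317,599): 272+317 ≤ 599 → not valid
(78,169,257): 78+169 ≤ 257 → not valid
4 of the 7 triples form a triangle.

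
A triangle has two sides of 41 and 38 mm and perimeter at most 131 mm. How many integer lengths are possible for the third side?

49

Triangle inequality: 3 < x < 79. Perimeter ≤ 131 gives x ≤ 131 − 41 − 38 = 52.
So 3 < x ≤ 52; integers 4 through 52: 49 values.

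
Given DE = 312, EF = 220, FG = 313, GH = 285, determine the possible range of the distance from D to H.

The maximum is all hops collinear in one direction: 312 + 220 + 313 + 285 = 1130.
The longest hop is 313; the others sum to 817. Since 313 ≤ 817, the path can fold back on itself completely, so the minimum distance is 0.

0 ≤ DH ≤ 1130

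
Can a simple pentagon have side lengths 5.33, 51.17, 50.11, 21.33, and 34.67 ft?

Yes

A pentagon exists iff every side is shorter than the sum of the others — equivalently, the longest side is less than the sum of the rest.
Longest side 51.17 < 111.44 (sum of the remaining 4), so yes.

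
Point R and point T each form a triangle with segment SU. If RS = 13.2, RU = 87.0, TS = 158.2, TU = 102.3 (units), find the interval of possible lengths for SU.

From triangle RSU: |13.2 − 87.0| < SU < 13.2 + 87.0, i.e. 73.8 < SU < 100.2.
From triangle TSU: 55.9 < SU < 260.5.
Both must hold, so SU lies in the intersection.

73.8 < SU < 100.2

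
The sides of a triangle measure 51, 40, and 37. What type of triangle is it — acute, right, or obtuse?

Compare the square of the longest side to the sum of squares of the other two: 37² + 40² = 2969 > 2601 = 51².

acute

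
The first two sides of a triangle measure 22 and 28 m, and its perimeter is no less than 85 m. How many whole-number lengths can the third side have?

15

Triangle inequality: 6 < x < 50. Perimeter ≥ 85 gives x ≥ 85 − 22 − 28 = 35.
So 35 ≤ x < 50; integers 35 through 49: 15 values.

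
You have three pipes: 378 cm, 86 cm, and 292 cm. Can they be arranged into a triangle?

The two shorter sides sum to 378, exactly equal to the longest side 378.
That gives only a degenerate (flat) triangle — the inequality must be strict.

No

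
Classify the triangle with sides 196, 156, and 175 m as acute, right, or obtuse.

Compare the square of the longest side to the sum of squares of the other two: 156² + 175² = 54961 > 38416 = 196².

acute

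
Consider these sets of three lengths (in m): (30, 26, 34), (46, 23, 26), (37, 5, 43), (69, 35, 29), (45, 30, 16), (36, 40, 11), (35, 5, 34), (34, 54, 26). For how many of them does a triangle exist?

(26,30,34): 26+30 > 34 → valid
(23,26,46): 23+26 > 46 → valid
(5,37,43): 5+37 ≤ 43 → not valid
(29,35,69): 29+35 ≤ 69 → not valid
(16,30,45): 16+30 > 45 → valid
(11,36,40): 11+36 > 40 → valid
(5,34,35): 5+34 > 35 → valid
(26,34,54): 26+34 > 54 → valid
6 of the 8 triples form a triangle.

6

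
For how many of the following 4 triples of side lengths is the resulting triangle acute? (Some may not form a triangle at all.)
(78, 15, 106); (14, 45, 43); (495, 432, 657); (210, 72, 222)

(78,15,106): 15+78 ≤ 106, not a triangle
(14,45,43): 14²+43² = 2045 > 2025 = 45² → acute
(495,432,657): 432²+495² = 431649 = 657² → right
(210,72,222): 72²+210² = 49284 = 222² → right
1 of the 4 is acute.

1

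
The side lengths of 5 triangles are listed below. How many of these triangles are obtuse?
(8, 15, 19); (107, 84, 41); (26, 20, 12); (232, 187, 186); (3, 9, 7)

4

(8,15,19): 8²+15² = 289 < 361 = 19² → obtuse
(107,84,41): 41²+84² = 8737 < 11449 = 107² → obtuse
(26,20,12): 12²+20² = 544 < 676 = 26² → obtuse
(232,187,186): 186²+187² = 69565 > 53824 = 232² → acute
(3,9,7): 3²+7² = 58 < 81 = 9² → obtuse
4 of the 5 are obtuse.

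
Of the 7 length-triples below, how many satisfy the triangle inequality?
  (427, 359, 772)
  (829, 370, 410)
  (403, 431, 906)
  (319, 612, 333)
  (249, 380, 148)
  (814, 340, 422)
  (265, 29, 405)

(359,427,772): 359+427 > 772 → valid
(370,410,829): 370+410 ≤ 829 → not valid
(403,431,906): 403+431 ≤ 906 → not valid
(319,333,612): 319+333 > 612 → valid
(148,249,380): 148+249 > 380 → valid
(340,422,814): 340+422 ≤ 814 → not valid
(29,265,405): 29+265 ≤ 405 → not valid
3 of the 7 triples form a triangle.

3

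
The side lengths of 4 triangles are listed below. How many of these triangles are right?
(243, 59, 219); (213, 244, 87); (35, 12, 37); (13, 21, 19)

(243,59,219): 59²+219² = 51442 < 59049 = 243² → obtuse
(213,244,87): 87²+213² = 52938 < 59536 = 244² → obtuse
(35,12,37): 12²+35² = 1369 = 37² → right
(13,21,19): 13²+19² = 530 > 441 = 21² → acute
1 of the 4 is right.

1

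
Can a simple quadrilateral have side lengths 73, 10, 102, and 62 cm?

Yes

A quadrilateral exists iff every side is shorter than the sum of the others — equivalently, the longest side is less than the sum of the rest.
Longest side 102 < 145 (sum of the remaining 3), so yes.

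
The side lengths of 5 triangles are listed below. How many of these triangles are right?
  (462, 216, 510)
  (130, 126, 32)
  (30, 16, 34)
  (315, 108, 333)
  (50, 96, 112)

(462,216,510): 216²+462² = 260100 = 510² → right
(130,126,32): 32²+126² = 16900 = 130² → right
(30,16,34): 16²+30² = 1156 = 34² → right
(315,108,333): 108²+315² = 110889 = 333² → right
(50,96,112): 50²+96² = 11716 < 12544 = 112² → obtuse
4 of the 5 are right.

4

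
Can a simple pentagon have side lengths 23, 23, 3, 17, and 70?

For a pentagon, each side must be shorter than the sum of the others.
Here the longest side is 70, but the remaining 4 sides sum to only 66.

No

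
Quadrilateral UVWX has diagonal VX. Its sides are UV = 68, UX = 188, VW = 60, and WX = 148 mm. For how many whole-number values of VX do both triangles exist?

From triangle UVX: 120 < VX < 256.
From triangle WVX: 88 < VX < 208.
Intersection: 120 < VX < 208, so integers 121 through 207: 87 values.

87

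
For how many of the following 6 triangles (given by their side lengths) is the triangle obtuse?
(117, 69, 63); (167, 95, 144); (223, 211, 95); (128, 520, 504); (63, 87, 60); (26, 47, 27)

(117,69,63): 63²+69² = 8730 < 13689 = 117² → obtuse
(167,95,144): 95²+144² = 29761 > 27889 = 167² → acute
(223,211,95): 95²+211² = 53546 > 49729 = 223² → acute
(128,520,504): 128²+504² = 270400 = 520² → right
(63,87,60): 60²+63² = 7569 = 87² → right
(26,47,27): 26²+27² = 1405 < 2209 = 47² → obtuse
2 of the 6 are obtuse.

2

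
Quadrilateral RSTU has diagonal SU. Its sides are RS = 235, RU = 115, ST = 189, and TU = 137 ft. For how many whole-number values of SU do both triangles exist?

From triangle RSU: 120 < SU < 350.
From triangle TSU: 52 < SU < 326.
Intersection: 120 < SU < 326, so integers 121 through 325: 205 values.

205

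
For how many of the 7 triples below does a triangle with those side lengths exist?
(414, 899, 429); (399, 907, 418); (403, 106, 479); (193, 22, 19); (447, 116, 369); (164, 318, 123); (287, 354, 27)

(414,429,899): 414+429 ≤ 899 → not valid
(399,418,907): 399+418 ≤ 907 → not valid
(106,403,479): 106+403 > 479 → valid
(19,22,193): 19+22 ≤ 193 → not valid
(116,369,447): 116+369 > 447 → valid
(123,164,318): 123+164 ≤ 318 → not valid
(27,287,354): 27+287 ≤ 354 → not valid
2 of the 7 triples form a triangle.

2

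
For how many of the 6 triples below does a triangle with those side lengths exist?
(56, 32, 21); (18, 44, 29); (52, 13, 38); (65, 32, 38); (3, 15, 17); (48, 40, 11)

(21,32,56): 21+32 ≤ 56 → not valid
(18,29,44): 18+29 > 44 → valid
(13,38,52): 13+38 ≤ 52 → not valid
(32,38,65): 32+38 > 65 → valid
(3,15,17): 3+15 > 17 → valid
(11,40,48): 11+40 > 48 → valid
4 of the 6 triples form a triangle.

4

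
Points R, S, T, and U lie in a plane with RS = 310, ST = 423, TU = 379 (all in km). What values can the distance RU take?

The maximum is all hops collinear in one direction: 310 + 423 + 379 = 1112.
The longest hop is 423; the others sum to 689. Since 423 ≤ 689, the path can fold back on itself completely, so the minimum distance is 0.

0 ≤ RU ≤ 1112 km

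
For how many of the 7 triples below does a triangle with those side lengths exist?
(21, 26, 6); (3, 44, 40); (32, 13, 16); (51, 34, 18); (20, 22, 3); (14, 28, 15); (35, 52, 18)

5

(6,21,26): 6+21 > 26 → valid
(3,40,44): 3+40 ≤ 44 → not valid
(13,16,32): 13+16 ≤ 32 → not valid
(18,34,51): 18+34 > 51 → valid
(3,20,22): 3+20 > 22 → valid
(14,15,28): 14+15 > 28 → valid
(18,35,52): 18+35 > 52 → valid
5 of the 7 triples form a triangle.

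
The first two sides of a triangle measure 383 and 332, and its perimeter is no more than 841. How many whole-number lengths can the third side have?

75

Triangle inequality: 51 < x < 715. Perimeter ≤ 841 gives x ≤ 841 − 383 − 332 = 126.
So 51 < x ≤ 126; integers 52 through 126: 75 values.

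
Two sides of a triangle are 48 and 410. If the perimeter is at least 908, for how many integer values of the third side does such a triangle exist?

Triangle inequality: 362 < x < 458. Perimeter ≥ 908 gives x ≥ 908 − 48 − 410 = 450.
So 450 ≤ x < 458; integers 450 through 457: 8 values.

8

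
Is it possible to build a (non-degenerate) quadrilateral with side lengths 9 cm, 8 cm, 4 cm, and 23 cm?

No

For a quadrilateral, each side must be shorter than the sum of the others.
Here the longest side is 23, but the remaining 3 sides sum to only 21.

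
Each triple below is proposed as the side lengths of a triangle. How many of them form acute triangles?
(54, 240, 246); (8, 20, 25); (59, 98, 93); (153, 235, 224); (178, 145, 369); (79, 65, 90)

3

(54,240,246): 54²+240² = 60516 = 246² → right
(8,20,25): 8²+20² = 464 < 625 = 25² → obtuse
(59,98,93): 59²+93² = 12130 > 9604 = 98² → acute
(153,235,224): 153²+224² = 73585 > 55225 = 235² → acute
(178,145,369): 145+178 ≤ 369, not a triangle
(79,65,90): 65²+79² = 10466 > 8100 = 90² → acute
3 of the 6 are acute.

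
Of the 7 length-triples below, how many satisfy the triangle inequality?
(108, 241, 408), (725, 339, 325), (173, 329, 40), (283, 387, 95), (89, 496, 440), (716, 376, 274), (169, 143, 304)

(108,241,408): 108+241 ≤ 408 → not valid
(325,339,725): 325+339 ≤ 725 → not valid
(40,173,329): 40+173 ≤ 329 → not valid
(95,283,387): 95+283 ≤ 387 → not valid
(89,440,496): 89+440 > 496 → valid
(274,376,716): 274+376 ≤ 716 → not valid
(143,169,304): 143+169 > 304 → valid
2 of the 7 triples form a triangle.

2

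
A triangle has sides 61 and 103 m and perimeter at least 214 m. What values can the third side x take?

Triangle inequality alone gives 42 < x < 164.
The perimeter condition gives x ≥ 214 − 61 − 103 = 50.
Intersecting the two: 50 ≤ x < 164.

50 ≤ x < 164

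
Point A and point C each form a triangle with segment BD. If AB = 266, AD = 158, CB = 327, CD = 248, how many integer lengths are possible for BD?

From triangle ABD: 108 < BD < 424.
From triangle CBD: 79 < BD < 575.
Intersection: 108 < BD < 424, so integers 109 through 423: 315 values.

315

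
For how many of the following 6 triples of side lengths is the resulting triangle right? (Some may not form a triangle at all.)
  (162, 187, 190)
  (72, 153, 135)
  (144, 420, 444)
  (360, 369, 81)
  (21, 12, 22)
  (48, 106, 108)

(162,187,190): 162²+187² = 61213 > 36100 = 190² → acute
(72,153,135): 72²+135² = 23409 = 153² → right
(144,420,444): 144²+420² = 197136 = 444² → right
(360,369,81): 81²+360² = 136161 = 369² → right
(21,12,22): 12²+21² = 585 > 484 = 22² → acute
(48,106,108): 48²+106² = 13540 > 11664 = 108² → acute
3 of the 6 are right.

3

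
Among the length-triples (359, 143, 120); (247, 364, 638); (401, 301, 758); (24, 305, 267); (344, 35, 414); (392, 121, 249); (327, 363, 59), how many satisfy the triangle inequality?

(120,143,359): 120+143 ≤ 359 → not valid
(247,364,638): 247+364 ≤ 638 → not valid
(301,401,758): 301+401 ≤ 758 → not valid
(24,267,305): 24+267 ≤ 305 → not valid
(35,344,414): 35+344 ≤ 414 → not valid
(121,249,392): 121+249 ≤ 392 → not valid
(59,327,363): 59+327 > 363 → valid
1 of the 7 triples forms a triangle.

1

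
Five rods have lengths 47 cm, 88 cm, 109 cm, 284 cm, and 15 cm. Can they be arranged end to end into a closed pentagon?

For a pentagon, each side must be shorter than the sum of the others.
Here the longest side is 284, but the remaining 4 sides sum to only 259.

No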